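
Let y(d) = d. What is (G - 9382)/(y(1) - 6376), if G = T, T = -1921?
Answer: 11303/6375 ≈ 1.7730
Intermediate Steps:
G = -1921
(G - 9382)/(y(1) - 6376) = (-1921 - 9382)/(1 - 6376) = -11303/(-6375) = -11303*(-1/6375) = 11303/6375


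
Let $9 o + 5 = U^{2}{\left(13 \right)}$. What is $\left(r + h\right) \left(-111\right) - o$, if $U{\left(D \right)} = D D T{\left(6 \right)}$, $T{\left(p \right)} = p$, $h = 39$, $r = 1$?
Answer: $- \frac{1068151}{9} \approx -1.1868 \cdot 10^{5}$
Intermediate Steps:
$U{\left(D \right)} = 6 D^{2}$ ($U{\left(D \right)} = D D 6 = D^{2} \cdot 6 = 6 D^{2}$)
$o = \frac{1028191}{9}$ ($o = - \frac{5}{9} + \frac{\left(6 \cdot 13^{2}\right)^{2}}{9} = - \frac{5}{9} + \frac{\left(6 \cdot 169\right)^{2}}{9} = - \frac{5}{9} + \frac{1014^{2}}{9} = - \frac{5}{9} + \frac{1}{9} \cdot 1028196 = - \frac{5}{9} + 114244 = \frac{1028191}{9} \approx 1.1424 \cdot 10^{5}$)
$\left(r + h\right) \left(-111\right) - o = \left(1 + 39\right) \left(-111\right) - \frac{1028191}{9} = 40 \left(-111\right) - \frac{1028191}{9} = -4440 - \frac{1028191}{9} = - \frac{1068151}{9}$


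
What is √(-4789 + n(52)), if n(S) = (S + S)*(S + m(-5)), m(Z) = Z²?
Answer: √3219 ≈ 56.736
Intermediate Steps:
n(S) = 2*S*(25 + S) (n(S) = (S + S)*(S + (-5)²) = (2*S)*(S + 25) = (2*S)*(25 + S) = 2*S*(25 + S))
√(-4789 + n(52)) = √(-4789 + 2*52*(25 + 52)) = √(-4789 + 2*52*77) = √(-4789 + 8008) = √3219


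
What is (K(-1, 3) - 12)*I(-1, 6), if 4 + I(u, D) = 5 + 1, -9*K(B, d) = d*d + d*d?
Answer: -28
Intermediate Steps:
K(B, d) = -2*d**2/9 (K(B, d) = -(d*d + d*d)/9 = -(d**2 + d**2)/9 = -2*d**2/9)
I(u, D) = 2 (I(u, D) = -4 + (5 + 1) = -4 + 6 = 2)
(K(-1, 3) - 12)*I(-1, 6) = (-2/9*3**2 - 12)*2 = (-2/9*9 - 12)*2 = (-2 - 12)*2 = -14*2 = -28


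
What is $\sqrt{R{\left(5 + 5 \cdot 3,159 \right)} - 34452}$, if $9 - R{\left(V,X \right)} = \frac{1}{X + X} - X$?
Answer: $\frac{i \sqrt{3466935534}}{318} \approx 185.16 i$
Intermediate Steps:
$R{\left(V,X \right)} = 9 + X - \frac{1}{2 X}$ ($R{\left(V,X \right)} = 9 - \left(\frac{1}{X + X} - X\right) = 9 - \left(\frac{1}{2 X} - X\right) = 9 + \left(X - \frac{1}{2 X}\right) = 9 + X - \frac{1}{2 X}$)
$\sqrt{R{\left(5 + 5 \cdot 3,159 \right)} - 34452} = \sqrt{\left(9 + 159 - \frac{1}{2 \cdot 159}\right) - 34452} = \sqrt{\left(9 + 159 - \frac{1}{318}\right) - 34452} = \sqrt{\frac{53423}{318} - 34452} = \sqrt{- \frac{10902313}{318}} = \frac{i \sqrt{3466935534}}{318}$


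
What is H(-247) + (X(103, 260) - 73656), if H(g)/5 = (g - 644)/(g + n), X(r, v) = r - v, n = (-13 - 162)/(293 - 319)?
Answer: -460993981/6247 ≈ -73795.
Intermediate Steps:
n = 175/26 (n = -175/(-26) = -175*(-1/26) = 175/26 ≈ 6.7308)
H(g) = 5*(-644 + g)/(175/26 + g) (H(g) = 5*((g - 644)/(g + 175/26)) = 5*((-644 + g)/(175/26 + g)) = 5*(-644 + g)/(175/26 + g))
H(-247) + (X(103, 260) - 73656) = 130*(-644 - 247)/(175 + 26*(-247)) + ((103 - 1*260) - 73656) = 130*(-891)/(175 - 6422) + ((103 - 260) - 73656) = 130*(-891)/(-6247) + (-157 - 73656) = 130*(-1/6247)*(-891) - 73813 = 115830/6247 - 73813 = -460993981/6247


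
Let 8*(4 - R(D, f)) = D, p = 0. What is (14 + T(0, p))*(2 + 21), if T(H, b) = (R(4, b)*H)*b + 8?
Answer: 506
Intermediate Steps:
R(D, f) = 4 - D/8
T(H, b) = 8 + 7*H*b/2 (T(H, b) = ((4 - ⅛*4)*H)*b + 8 = ((4 - ½)*H)*b + 8 = (7*H/2)*b + 8 = 7*H*b/2 + 8 = 8 + 7*H*b/2)
(14 + T(0, p))*(2 + 21) = (14 + (8 + (7/2)*0*0))*(2 + 21) = (14 + (8 + 0))*23 = (14 + 8)*23 = 22*23 = 506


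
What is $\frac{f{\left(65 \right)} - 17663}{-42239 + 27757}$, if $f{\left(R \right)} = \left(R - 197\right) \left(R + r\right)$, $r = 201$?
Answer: $\frac{52775}{14482} \approx 3.6442$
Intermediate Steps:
$f{\left(R \right)} = \left(-197 + R\right) \left(201 + R\right)$ ($f{\left(R \right)} = \left(R - 197\right) \left(R + 201\right) = \left(-197 + R\right) \left(201 + R\right)$)
$\frac{f{\left(65 \right)} - 17663}{-42239 + 27757} = \frac{\left(-39597 + 65^{2} + 4 \cdot 65\right) - 17663}{-42239 + 27757} = \frac{\left(-39597 + 4225 + 260\right) - 17663}{-14482} = \left(-35112 - 17663\right) \left(- \frac{1}{14482}\right) = \left(-52775\right) \left(- \frac{1}{14482}\right) = \frac{52775}{14482}$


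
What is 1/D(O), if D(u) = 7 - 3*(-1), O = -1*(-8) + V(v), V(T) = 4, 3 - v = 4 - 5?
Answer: ⅒ ≈ 0.10000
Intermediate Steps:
v = 4 (v = 3 - (4 - 5) = 3 - 1*(-1) = 3 + 1 = 4)
O = 12 (O = -1*(-8) + 4 = 8 + 4 = 12)
D(u) = 10 (D(u) = 7 + 3 = 10)
1/D(O) = 1/10 = ⅒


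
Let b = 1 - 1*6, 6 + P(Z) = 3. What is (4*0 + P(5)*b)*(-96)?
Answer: -1440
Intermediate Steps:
P(Z) = -3 (P(Z) = -6 + 3 = -3)
b = -5 (b = 1 - 6 = -5)
(4*0 + P(5)*b)*(-96) = (4*0 - 3*(-5))*(-96) = (0 + 15)*(-96) = 15*(-96) = -1440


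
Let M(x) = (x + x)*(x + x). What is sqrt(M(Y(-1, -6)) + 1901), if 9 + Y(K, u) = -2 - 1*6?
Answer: sqrt(3057) ≈ 55.290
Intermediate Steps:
Y(K, u) = -17 (Y(K, u) = -9 + (-2 - 1*6) = -9 + (-2 - 6) = -9 - 8 = -17)
M(x) = 4*x**2 (M(x) = (2*x)*(2*x) = 4*x**2)
sqrt(M(Y(-1, -6)) + 1901) = sqrt(4*(-17)**2 + 1901) = sqrt(4*289 + 1901) = sqrt(1156 + 1901) = sqrt(3057)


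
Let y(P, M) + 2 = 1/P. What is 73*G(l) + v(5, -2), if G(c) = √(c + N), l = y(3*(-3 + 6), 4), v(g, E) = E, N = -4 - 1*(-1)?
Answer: -2 + 146*I*√11/3 ≈ -2.0 + 161.41*I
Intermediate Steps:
N = -3 (N = -4 + 1 = -3)
y(P, M) = -2 + 1/P
l = -17/9 (l = -2 + 1/(3*(-3 + 6)) = -2 + 1/(3*3) = -2 + 1/9 = -2 + ⅑ = -17/9 ≈ -1.8889)
G(c) = √(-3 + c) (G(c) = √(c - 3) = √(-3 + c))
73*G(l) + v(5, -2) = 73*√(-3 - 17/9) - 2 = 73*√(-44/9) - 2 = 73*(2*I*√11/3) - 2 = 146*I*√11/3 - 2 = -2 + 146*I*√11/3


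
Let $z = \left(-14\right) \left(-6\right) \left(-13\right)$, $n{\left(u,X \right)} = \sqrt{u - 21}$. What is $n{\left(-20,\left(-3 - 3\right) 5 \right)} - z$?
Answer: $1092 + i \sqrt{41} \approx 1092.0 + 6.4031 i$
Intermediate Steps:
$n{\left(u,X \right)} = \sqrt{-21 + u}$
$z = -1092$ ($z = 84 \left(-13\right) = -1092$)
$n{\left(-20,\left(-3 - 3\right) 5 \right)} - z = \sqrt{-21 - 20} - -1092 = \sqrt{-41} + 1092 = i \sqrt{41} + 1092 = 1092 + i \sqrt{41}$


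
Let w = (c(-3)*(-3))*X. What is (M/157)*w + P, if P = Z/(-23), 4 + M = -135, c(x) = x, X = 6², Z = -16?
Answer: -1033316/3611 ≈ -286.16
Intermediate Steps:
X = 36
M = -139 (M = -4 - 135 = -139)
w = 324 (w = -3*(-3)*36 = 9*36 = 324)
P = 16/23 (P = -16/(-23) = -16*(-1/23) = 16/23 ≈ 0.69565)
(M/157)*w + P = -139/157*324 + 16/23 = -45036/157 + 16/23 = -1033316/3611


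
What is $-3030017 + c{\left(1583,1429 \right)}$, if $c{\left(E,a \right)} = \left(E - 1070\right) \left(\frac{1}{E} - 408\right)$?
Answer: $- \frac{5127844630}{1583} \approx -3.2393 \cdot 10^{6}$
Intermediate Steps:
$c{\left(E,a \right)} = \left(-1070 + E\right) \left(-408 + \frac{1}{E}\right)$
$-3030017 + c{\left(1583,1429 \right)} = -3030017 - \left(209303 + \frac{1070}{1583}\right) = -3030017 - \frac{331327719}{1583} = - \frac{5127844630}{1583}$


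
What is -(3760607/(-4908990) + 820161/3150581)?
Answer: 7821934815277/15466170623190 ≈ 0.50574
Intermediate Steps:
-(3760607/(-4908990) + 820161/3150581) = -(3760607*(-1/4908990) + 820161*(1/3150581)) = -(-3760607/4908990 + 820161/3150581) = -1*(-7821934815277/15466170623190) = 7821934815277/15466170623190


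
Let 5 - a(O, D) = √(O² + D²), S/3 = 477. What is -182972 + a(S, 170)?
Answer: -182967 - √2076661 ≈ -1.8441e+5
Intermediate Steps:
S = 1431 (S = 3*477 = 1431)
a(O, D) = 5 - √(D² + O²) (a(O, D) = 5 - √(O² + D²) = 5 - √(D² + O²))
-182972 + a(S, 170) = -182972 + (5 - √(170² + 1431²)) = -182972 + (5 - √(28900 + 2047761)) = -182972 + (5 - √2076661) = -182967 - √2076661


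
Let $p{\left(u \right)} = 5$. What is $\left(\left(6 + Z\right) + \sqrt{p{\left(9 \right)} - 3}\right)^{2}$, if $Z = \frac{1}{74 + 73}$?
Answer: $\frac{822907}{21609} + \frac{1766 \sqrt{2}}{147} \approx 55.071$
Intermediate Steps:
$Z = \frac{1}{147} \approx 0.0068027$
$\left(\left(6 + Z\right) + \sqrt{p{\left(9 \right)} - 3}\right)^{2} = \left(\left(6 + \frac{1}{147}\right) + \sqrt{5 - 3}\right)^{2} = \left(\frac{883}{147} + \sqrt{5 - 3}\right)^{2} = \left(\frac{883}{147} + \sqrt{2}\right)^{2}$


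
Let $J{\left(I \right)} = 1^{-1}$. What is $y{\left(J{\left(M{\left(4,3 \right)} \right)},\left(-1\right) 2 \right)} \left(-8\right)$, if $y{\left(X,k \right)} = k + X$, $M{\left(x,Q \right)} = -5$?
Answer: $8$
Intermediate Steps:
$J{\left(I \right)} = 1$
$y{\left(X,k \right)} = X + k$
$y{\left(J{\left(M{\left(4,3 \right)} \right)},\left(-1\right) 2 \right)} \left(-8\right) = \left(1 - 2\right) \left(-8\right) = \left(-1\right) \left(-8\right) = 8$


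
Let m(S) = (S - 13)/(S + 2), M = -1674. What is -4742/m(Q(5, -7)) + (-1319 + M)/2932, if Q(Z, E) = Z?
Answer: 3040652/733 ≈ 4148.2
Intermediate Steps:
m(S) = (-13 + S)/(2 + S)
-4742/m(Q(5, -7)) + (-1319 + M)/2932 = -4742*(2 + 5)/(-13 + 5) + (-1319 - 1674)/2932 = -4742/(-8/7) - 2993*1/2932 = -4742/((⅐)*(-8)) - 2993/2932 = -4742/(-8/7) - 2993/2932 = -4742*(-7/8) - 2993/2932 = 16597/4 - 2993/2932 = 3040652/733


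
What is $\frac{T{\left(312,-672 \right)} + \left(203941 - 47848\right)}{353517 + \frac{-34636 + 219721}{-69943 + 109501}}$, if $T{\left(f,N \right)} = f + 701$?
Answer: $\frac{2071599716}{4661536857} \approx 0.4444$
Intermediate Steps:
$T{\left(f,N \right)} = 701 + f$
$\frac{T{\left(312,-672 \right)} + \left(203941 - 47848\right)}{353517 + \frac{-34636 + 219721}{-69943 + 109501}} = \frac{\left(701 + 312\right) + \left(203941 - 47848\right)}{353517 + \frac{-34636 + 219721}{-69943 + 109501}} = \frac{1013 + 156093}{353517 + \frac{185085}{39558}} = \frac{157106}{353517 + 185085 \cdot \frac{1}{39558}} = \frac{157106}{353517 + \frac{61695}{13186}} = \frac{157106}{\frac{4661536857}{13186}} = 157106 \cdot \frac{13186}{4661536857} = \frac{2071599716}{4661536857}$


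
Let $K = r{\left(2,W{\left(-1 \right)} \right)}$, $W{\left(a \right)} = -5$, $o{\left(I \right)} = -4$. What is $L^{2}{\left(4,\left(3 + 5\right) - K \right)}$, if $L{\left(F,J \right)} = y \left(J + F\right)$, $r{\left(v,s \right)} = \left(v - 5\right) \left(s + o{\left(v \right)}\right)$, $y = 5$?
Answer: $5625$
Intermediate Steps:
$r{\left(v,s \right)} = \left(-5 + v\right) \left(-4 + s\right)$ ($r{\left(v,s \right)} = \left(v - 5\right) \left(s - 4\right) = \left(-5 + v\right) \left(-4 + s\right)$)
$K = 27$ ($K = 20 - -25 - 8 - 10 = 20 + 25 - 8 - 10 = 27$)
$L{\left(F,J \right)} = 5 F + 5 J$ ($L{\left(F,J \right)} = 5 \left(J + F\right) = 5 \left(F + J\right) = 5 F + 5 J$)
$L^{2}{\left(4,\left(3 + 5\right) - K \right)} = \left(5 \cdot 4 + 5 \left(\left(3 + 5\right) - 27\right)\right)^{2} = \left(20 + 5 \left(8 - 27\right)\right)^{2} = \left(20 + 5 \left(-19\right)\right)^{2} = \left(20 - 95\right)^{2} = \left(-75\right)^{2} = 5625$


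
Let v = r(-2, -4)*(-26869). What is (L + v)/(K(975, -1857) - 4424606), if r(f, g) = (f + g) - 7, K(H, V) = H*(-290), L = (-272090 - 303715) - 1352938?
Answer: 789723/2353678 ≈ 0.33553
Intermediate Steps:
L = -1928743 (L = -575805 - 1352938 = -1928743)
K(H, V) = -290*H
r(f, g) = -7 + f + g
v = 349297 (v = (-7 - 2 - 4)*(-26869) = -13*(-26869) = 349297)
(L + v)/(K(975, -1857) - 4424606) = (-1928743 + 349297)/(-290*975 - 4424606) = -1579446/(-282750 - 4424606) = -1579446/(-4707356) = -1579446*(-1/4707356) = 789723/2353678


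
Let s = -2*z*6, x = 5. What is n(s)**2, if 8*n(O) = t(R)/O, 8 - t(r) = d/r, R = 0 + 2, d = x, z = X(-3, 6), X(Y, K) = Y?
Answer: 121/331776 ≈ 0.00036470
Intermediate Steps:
z = -3
d = 5
R = 2
s = 36 (s = -2*(-3)*6 = 6*6 = 36)
t(r) = 8 - 5/r
n(O) = 11/(16*O) (n(O) = ((8 - 5/2)/O)/8 = (11/(2*O))/8 = 11/(16*O))
n(s)**2 = ((11/16)/36)**2 = ((11/16)*(1/36))**2 = (11/576)**2 = 121/331776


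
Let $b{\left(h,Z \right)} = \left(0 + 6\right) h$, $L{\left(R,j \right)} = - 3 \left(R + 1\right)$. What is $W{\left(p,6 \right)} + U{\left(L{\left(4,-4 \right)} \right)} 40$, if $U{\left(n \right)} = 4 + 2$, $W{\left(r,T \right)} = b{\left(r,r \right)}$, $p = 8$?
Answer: $288$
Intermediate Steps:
$L{\left(R,j \right)} = -3 - 3 R$ ($L{\left(R,j \right)} = - 3 \left(1 + R\right) = -3 - 3 R$)
$b{\left(h,Z \right)} = 6 h$
$W{\left(r,T \right)} = 6 r$
$U{\left(n \right)} = 6$
$W{\left(p,6 \right)} + U{\left(L{\left(4,-4 \right)} \right)} 40 = 6 \cdot 8 + 6 \cdot 40 = 48 + 240 = 288$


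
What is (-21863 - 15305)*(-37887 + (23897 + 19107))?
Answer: -190188656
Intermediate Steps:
(-21863 - 15305)*(-37887 + (23897 + 19107)) = -37168*(-37887 + 43004) = -37168*5117 = -190188656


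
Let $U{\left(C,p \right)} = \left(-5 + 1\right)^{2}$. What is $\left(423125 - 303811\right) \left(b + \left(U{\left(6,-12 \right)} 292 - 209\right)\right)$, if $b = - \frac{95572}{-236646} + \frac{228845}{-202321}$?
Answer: $\frac{12745522808579350400}{23939227683} \approx 5.3241 \cdot 10^{8}$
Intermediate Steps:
$U{\left(C,p \right)} = 16$ ($U{\left(C,p \right)} = \left(-4\right)^{2} = 16$)
$b = - \frac{17409515629}{23939227683}$ ($b = \left(-95572\right) \left(- \frac{1}{236646}\right) + 228845 \left(- \frac{1}{202321}\right) = \frac{47786}{118323} - \frac{228845}{202321} = - \frac{17409515629}{23939227683} \approx -0.72724$)
$\left(423125 - 303811\right) \left(b + \left(U{\left(6,-12 \right)} 292 - 209\right)\right) = \left(423125 - 303811\right) \left(- \frac{17409515629}{23939227683} + \left(16 \cdot 292 - 209\right)\right) = 119314 \left(- \frac{17409515629}{23939227683} + \left(4672 - 209\right)\right) = 119314 \left(- \frac{17409515629}{23939227683} + 4463\right) = 119314 \cdot \frac{106823363633600}{23939227683} = \frac{12745522808579350400}{23939227683}$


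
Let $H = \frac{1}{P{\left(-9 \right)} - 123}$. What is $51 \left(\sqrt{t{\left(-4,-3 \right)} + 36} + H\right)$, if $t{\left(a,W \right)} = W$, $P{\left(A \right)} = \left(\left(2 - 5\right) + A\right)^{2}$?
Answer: $\frac{17}{7} + 51 \sqrt{33} \approx 295.4$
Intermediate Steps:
$P{\left(A \right)} = \left(-3 + A\right)^{2}$
$H = \frac{1}{21}$ ($H = \frac{1}{\left(-3 - 9\right)^{2} - 123} = \frac{1}{\left(-12\right)^{2} - 123} = \frac{1}{144 - 123} = \frac{1}{21} \approx 0.047619$)
$51 \left(\sqrt{t{\left(-4,-3 \right)} + 36} + H\right) = 51 \left(\sqrt{-3 + 36} + \frac{1}{21}\right) = 51 \left(\sqrt{33} + \frac{1}{21}\right) = 51 \left(\frac{1}{21} + \sqrt{33}\right) = \frac{17}{7} + 51 \sqrt{33}$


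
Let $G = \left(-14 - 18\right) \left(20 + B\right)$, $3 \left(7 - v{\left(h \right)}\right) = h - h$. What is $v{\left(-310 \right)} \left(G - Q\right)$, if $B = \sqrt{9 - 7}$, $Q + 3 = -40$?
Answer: $-4179 - 224 \sqrt{2} \approx -4495.8$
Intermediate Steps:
$Q = -43$ ($Q = -3 - 40 = -43$)
$B = \sqrt{2} \approx 1.4142$
$v{\left(h \right)} = 7$ ($v{\left(h \right)} = 7 - \frac{h - h}{3} = 7 - 0 = 7 + 0 = 7$)
$G = -640 - 32 \sqrt{2}$ ($G = \left(-14 - 18\right) \left(20 + \sqrt{2}\right) = - 32 \left(20 + \sqrt{2}\right) = -640 - 32 \sqrt{2} \approx -685.25$)
$v{\left(-310 \right)} \left(G - Q\right) = 7 \left(\left(-640 - 32 \sqrt{2}\right) - -43\right) = 7 \left(\left(-640 - 32 \sqrt{2}\right) + 43\right) = 7 \left(-597 - 32 \sqrt{2}\right) = -4179 - 224 \sqrt{2}$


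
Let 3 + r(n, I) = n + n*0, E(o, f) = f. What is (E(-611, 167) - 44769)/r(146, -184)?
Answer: -44602/143 ≈ -311.90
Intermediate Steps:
r(n, I) = -3 + n (r(n, I) = -3 + (n + n*0) = -3 + (n + 0) = -3 + n)
(E(-611, 167) - 44769)/r(146, -184) = (167 - 44769)/(-3 + 146) = -44602/143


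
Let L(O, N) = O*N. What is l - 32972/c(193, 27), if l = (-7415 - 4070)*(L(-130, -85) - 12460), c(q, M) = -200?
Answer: 809700743/50 ≈ 1.6194e+7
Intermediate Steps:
L(O, N) = N*O
l = 16193850 (l = (-7415 - 4070)*(-85*(-130) - 12460) = -11485*(11050 - 12460) = -11485*(-1410) = 16193850)
l - 32972/c(193, 27) = 16193850 - 32972/(-200) = 16193850 - 32972*(-1)/200 = 16193850 - 1*(-8243/50) = 16193850 + 8243/50 = 809700743/50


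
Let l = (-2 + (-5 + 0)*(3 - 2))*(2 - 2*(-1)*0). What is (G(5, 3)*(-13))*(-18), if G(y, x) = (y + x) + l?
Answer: -1404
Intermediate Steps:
l = -14 (l = (-2 - 5*1)*(2 + 2*0) = (-2 - 5)*(2 + 0) = -7*2 = -14)
G(y, x) = -14 + x + y (G(y, x) = (y + x) - 14 = (x + y) - 14 = -14 + x + y)
(G(5, 3)*(-13))*(-18) = ((-14 + 3 + 5)*(-13))*(-18) = -6*(-13)*(-18) = 78*(-18) = -1404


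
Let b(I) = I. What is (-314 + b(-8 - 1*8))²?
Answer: 108900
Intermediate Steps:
(-314 + b(-8 - 1*8))² = (-314 + (-8 - 1*8))² = (-314 + (-8 - 8))² = (-314 - 16)² = (-330)² = 108900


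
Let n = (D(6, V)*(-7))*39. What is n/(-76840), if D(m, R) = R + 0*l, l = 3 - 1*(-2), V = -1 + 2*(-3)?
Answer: -1911/76840 ≈ -0.024870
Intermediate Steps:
V = -7 (V = -1 - 6 = -7)
l = 5 (l = 3 + 2 = 5)
D(m, R) = R (D(m, R) = R + 0*5 = R + 0 = R)
n = 1911 (n = -7*(-7)*39 = 49*39 = 1911)
n/(-76840) = 1911/(-76840) = 1911*(-1/76840) = -1911/76840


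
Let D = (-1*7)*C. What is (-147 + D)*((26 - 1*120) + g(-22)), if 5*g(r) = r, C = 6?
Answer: 92988/5 ≈ 18598.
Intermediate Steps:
g(r) = r/5
D = -42 (D = -1*7*6 = -7*6 = -42)
(-147 + D)*((26 - 1*120) + g(-22)) = (-147 - 42)*((26 - 1*120) + (1/5)*(-22)) = -189*((26 - 120) - 22/5) = -189*(-94 - 22/5) = -189*(-492/5) = 92988/5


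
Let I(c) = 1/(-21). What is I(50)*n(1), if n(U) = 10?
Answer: -10/21 ≈ -0.47619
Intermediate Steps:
I(c) = -1/21
I(50)*n(1) = -1/21*10 = -10/21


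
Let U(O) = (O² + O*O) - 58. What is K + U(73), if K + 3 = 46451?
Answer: 57048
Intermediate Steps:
K = 46448 (K = -3 + 46451 = 46448)
U(O) = -58 + 2*O² (U(O) = (O² + O²) - 58 = 2*O² - 58 = -58 + 2*O²)
K + U(73) = 46448 + (-58 + 2*73²) = 46448 + (-58 + 2*5329) = 46448 + (-58 + 10658) = 46448 + 10600 = 57048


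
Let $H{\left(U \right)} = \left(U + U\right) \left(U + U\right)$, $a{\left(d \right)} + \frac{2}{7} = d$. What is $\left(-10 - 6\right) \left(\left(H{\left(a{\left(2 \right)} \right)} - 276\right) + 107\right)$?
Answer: $\frac{123280}{49} \approx 2515.9$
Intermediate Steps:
$a{\left(d \right)} = - \frac{2}{7} + d$
$H{\left(U \right)} = 4 U^{2}$ ($H{\left(U \right)} = 2 U 2 U = 4 U^{2}$)
$\left(-10 - 6\right) \left(\left(H{\left(a{\left(2 \right)} \right)} - 276\right) + 107\right) = \left(-10 - 6\right) \left(\left(4 \left(- \frac{2}{7} + 2\right)^{2} - 276\right) + 107\right) = - 16 \left(\left(4 \left(\frac{12}{7}\right)^{2} - 276\right) + 107\right) = - 16 \left(\left(4 \cdot \frac{144}{49} - 276\right) + 107\right) = - 16 \left(\left(\frac{576}{49} - 276\right) + 107\right) = - 16 \left(- \frac{12948}{49} + 107\right) = \left(-16\right) \left(- \frac{7705}{49}\right) = \frac{123280}{49}$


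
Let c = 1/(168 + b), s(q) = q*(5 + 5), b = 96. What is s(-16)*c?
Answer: -20/33 ≈ -0.60606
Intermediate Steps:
s(q) = 10*q (s(q) = q*10 = 10*q)
c = 1/264 (c = 1/(168 + 96) = 1/264 ≈ 0.0037879)
s(-16)*c = (10*(-16))*(1/264) = -160*1/264 = -20/33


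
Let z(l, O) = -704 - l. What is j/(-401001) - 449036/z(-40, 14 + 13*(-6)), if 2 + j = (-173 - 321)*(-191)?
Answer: 45000308827/66566166 ≈ 676.02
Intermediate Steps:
j = 94352 (j = -2 + (-173 - 321)*(-191) = -2 - 494*(-191) = -2 + 94354 = 94352)
j/(-401001) - 449036/z(-40, 14 + 13*(-6)) = 94352/(-401001) - 449036/(-704 - 1*(-40)) = 94352*(-1/401001) - 449036/(-704 + 40) = -94352/401001 - 449036/(-664) = -94352/401001 - 449036*(-1/664) = -94352/401001 + 112259/166 = 45000308827/66566166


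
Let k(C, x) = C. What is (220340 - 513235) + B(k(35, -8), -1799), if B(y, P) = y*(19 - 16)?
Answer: -292790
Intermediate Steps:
B(y, P) = 3*y (B(y, P) = y*3 = 3*y)
(220340 - 513235) + B(k(35, -8), -1799) = (220340 - 513235) + 3*35 = -292895 + 105 = -292790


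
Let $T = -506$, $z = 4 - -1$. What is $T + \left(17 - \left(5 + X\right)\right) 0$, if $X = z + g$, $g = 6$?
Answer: $-506$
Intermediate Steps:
$z = 5$ ($z = 4 + 1 = 5$)
$X = 11$ ($X = 5 + 6 = 11$)
$T + \left(17 - \left(5 + X\right)\right) 0 = -506 + \left(17 - 16\right) 0 = -506 + 1 \cdot 0 = -506 + 0 = -506$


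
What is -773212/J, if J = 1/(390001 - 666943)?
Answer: 214134877704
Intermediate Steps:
J = -1/276942 (J = 1/(-276942) = -1/276942 ≈ -3.6109e-6)
-773212/J = -773212/(-1/276942) = -773212*(-276942) = 214134877704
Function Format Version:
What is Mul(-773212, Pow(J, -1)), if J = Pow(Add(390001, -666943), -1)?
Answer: 214134877704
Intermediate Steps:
J = Rational(-1, 276942) (J = Pow(-276942, -1) = Rational(-1, 276942) ≈ -3.6109e-6)
Mul(-773212, Pow(J, -1)) = Mul(-773212, Pow(Rational(-1, 276942), -1)) = Mul(-773212, -276942) = 214134877704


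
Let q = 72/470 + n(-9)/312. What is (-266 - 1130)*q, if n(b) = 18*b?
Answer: 1561077/3055 ≈ 510.99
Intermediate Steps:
q = -4473/12220 (q = 72/470 + (18*(-9))/312 = 72*(1/470) - 162*1/312 = 36/235 - 27/52 = -4473/12220 ≈ -0.36604)
(-266 - 1130)*q = (-266 - 1130)*(-4473/12220) = -1396*(-4473/12220) = 1561077/3055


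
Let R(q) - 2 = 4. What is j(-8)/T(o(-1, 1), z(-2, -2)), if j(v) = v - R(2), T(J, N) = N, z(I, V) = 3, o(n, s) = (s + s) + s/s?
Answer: -14/3 ≈ -4.6667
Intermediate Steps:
R(q) = 6 (R(q) = 2 + 4 = 6)
o(n, s) = 1 + 2*s (o(n, s) = 2*s + 1 = 1 + 2*s)
j(v) = -6 + v (j(v) = v - 1*6 = v - 6 = -6 + v)
j(-8)/T(o(-1, 1), z(-2, -2)) = (-6 - 8)/3 = -14*⅓ = -14/3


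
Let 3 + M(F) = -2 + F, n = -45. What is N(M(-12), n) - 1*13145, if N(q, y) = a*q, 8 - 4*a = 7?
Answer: -52597/4 ≈ -13149.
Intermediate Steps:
a = ¼ (a = 2 - ¼*7 = 2 - 7/4 = ¼ ≈ 0.25000)
M(F) = -5 + F (M(F) = -3 + (-2 + F) = -5 + F)
N(q, y) = q/4
N(M(-12), n) - 1*13145 = (-5 - 12)/4 - 1*13145 = (¼)*(-17) - 13145 = -17/4 - 13145 = -52597/4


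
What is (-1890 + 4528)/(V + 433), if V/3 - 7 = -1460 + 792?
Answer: -1319/775 ≈ -1.7019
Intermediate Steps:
V = -1983 (V = 21 + 3*(-1460 + 792) = 21 + 3*(-668) = 21 - 2004 = -1983)
(-1890 + 4528)/(V + 433) = (-1890 + 4528)/(-1983 + 433) = 2638/(-1550) = 2638*(-1/1550) = -1319/775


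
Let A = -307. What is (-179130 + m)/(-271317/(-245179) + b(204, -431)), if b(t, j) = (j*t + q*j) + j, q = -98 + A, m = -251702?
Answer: -105630958928/21134701117 ≈ -4.9980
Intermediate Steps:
q = -405 (q = -98 - 307 = -405)
b(t, j) = -404*j + j*t (b(t, j) = (j*t - 405*j) + j = (-405*j + j*t) + j = -404*j + j*t)
(-179130 + m)/(-271317/(-245179) + b(204, -431)) = (-179130 - 251702)/(-271317/(-245179) - 431*(-404 + 204)) = -430832/(-271317*(-1/245179) - 431*(-200)) = -430832/(271317/245179 + 86200) = -430832/21134701117/245179 = -430832*245179/21134701117 = -105630958928/21134701117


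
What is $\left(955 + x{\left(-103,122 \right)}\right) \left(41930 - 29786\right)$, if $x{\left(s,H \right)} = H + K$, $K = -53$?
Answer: $12435456$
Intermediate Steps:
$x{\left(s,H \right)} = -53 + H$ ($x{\left(s,H \right)} = H - 53 = -53 + H$)
$\left(955 + x{\left(-103,122 \right)}\right) \left(41930 - 29786\right) = \left(955 + \left(-53 + 122\right)\right) \left(41930 - 29786\right) = \left(955 + 69\right) 12144 = 1024 \cdot 12144 = 12435456$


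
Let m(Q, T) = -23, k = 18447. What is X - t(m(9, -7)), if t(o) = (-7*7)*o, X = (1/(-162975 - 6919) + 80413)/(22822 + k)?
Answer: -7888135946501/7011355486 ≈ -1125.1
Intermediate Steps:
X = 13661686221/7011355486 (X = (1/(-162975 - 6919) + 80413)/(22822 + 18447) = (1/(-169894) + 80413)/41269 = (-1/169894 + 80413)*(1/41269) = (13661686221/169894)*(1/41269) = 13661686221/7011355486 ≈ 1.9485)
t(o) = -49*o
X - t(m(9, -7)) = 13661686221/7011355486 - (-49)*(-23) = 13661686221/7011355486 - 1*1127 = 13661686221/7011355486 - 1127 = -7888135946501/7011355486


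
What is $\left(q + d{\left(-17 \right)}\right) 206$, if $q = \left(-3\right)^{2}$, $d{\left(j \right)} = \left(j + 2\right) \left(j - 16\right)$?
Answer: $103824$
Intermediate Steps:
$d{\left(j \right)} = \left(-16 + j\right) \left(2 + j\right)$ ($d{\left(j \right)} = \left(2 + j\right) \left(-16 + j\right) = \left(-16 + j\right) \left(2 + j\right)$)
$q = 9$
$\left(q + d{\left(-17 \right)}\right) 206 = \left(9 - \left(-206 - 289\right)\right) 206 = \left(9 + \left(-32 + 289 + 238\right)\right) 206 = \left(9 + 495\right) 206 = 504 \cdot 206 = 103824$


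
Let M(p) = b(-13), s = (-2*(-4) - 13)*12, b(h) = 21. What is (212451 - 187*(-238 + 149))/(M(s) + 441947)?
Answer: 114547/220984 ≈ 0.51835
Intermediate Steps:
s = -60 (s = (8 - 13)*12 = -5*12 = -60)
M(p) = 21
(212451 - 187*(-238 + 149))/(M(s) + 441947) = (212451 - 187*(-238 + 149))/(21 + 441947) = (212451 - 187*(-89))/441968 = (212451 + 16643)*(1/441968) = 229094*(1/441968) = 114547/220984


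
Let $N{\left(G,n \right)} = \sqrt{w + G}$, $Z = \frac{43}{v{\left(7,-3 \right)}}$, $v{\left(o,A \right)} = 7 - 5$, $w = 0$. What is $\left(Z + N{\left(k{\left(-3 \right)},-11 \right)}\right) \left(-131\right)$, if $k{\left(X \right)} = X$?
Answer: $- \frac{5633}{2} - 131 i \sqrt{3} \approx -2816.5 - 226.9 i$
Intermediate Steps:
$v{\left(o,A \right)} = 2$ ($v{\left(o,A \right)} = 7 - 5 = 2$)
$Z = \frac{43}{2} \approx 21.5$
$N{\left(G,n \right)} = \sqrt{G}$ ($N{\left(G,n \right)} = \sqrt{0 + G} = \sqrt{G}$)
$\left(Z + N{\left(k{\left(-3 \right)},-11 \right)}\right) \left(-131\right) = \left(\frac{43}{2} + \sqrt{-3}\right) \left(-131\right) = \left(\frac{43}{2} + i \sqrt{3}\right) \left(-131\right) = - \frac{5633}{2} - 131 i \sqrt{3}$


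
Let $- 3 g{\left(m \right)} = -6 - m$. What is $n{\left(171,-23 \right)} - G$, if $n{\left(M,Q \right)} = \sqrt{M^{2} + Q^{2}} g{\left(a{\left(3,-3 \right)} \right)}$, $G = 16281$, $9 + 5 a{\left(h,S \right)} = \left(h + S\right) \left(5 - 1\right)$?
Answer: $-16281 + \frac{7 \sqrt{29770}}{5} \approx -16039.0$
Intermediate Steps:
$a{\left(h,S \right)} = - \frac{9}{5} + \frac{4 S}{5} + \frac{4 h}{5}$ ($a{\left(h,S \right)} = - \frac{9}{5} + \frac{\left(h + S\right) \left(5 - 1\right)}{5} = - \frac{9}{5} + \frac{\left(S + h\right) 4}{5} = - \frac{9}{5} + \frac{4 S + 4 h}{5} = - \frac{9}{5} + \left(\frac{4 S}{5} + \frac{4 h}{5}\right) = - \frac{9}{5} + \frac{4 S}{5} + \frac{4 h}{5}$)
$g{\left(m \right)} = 2 + \frac{m}{3}$ ($g{\left(m \right)} = - \frac{-6 - m}{3} = 2 + \frac{m}{3}$)
$n{\left(M,Q \right)} = \frac{7 \sqrt{M^{2} + Q^{2}}}{5}$ ($n{\left(M,Q \right)} = \sqrt{M^{2} + Q^{2}} \left(2 + \frac{- \frac{9}{5} + \frac{4}{5} \left(-3\right) + \frac{4}{5} \cdot 3}{3}\right) = \sqrt{M^{2} + Q^{2}} \left(2 + \frac{- \frac{9}{5} - \frac{12}{5} + \frac{12}{5}}{3}\right) = \sqrt{M^{2} + Q^{2}} \left(2 + \frac{1}{3} \left(- \frac{9}{5}\right)\right) = \sqrt{M^{2} + Q^{2}} \left(2 - \frac{3}{5}\right) = \sqrt{M^{2} + Q^{2}} \cdot \frac{7}{5} = \frac{7 \sqrt{M^{2} + Q^{2}}}{5}$)
$n{\left(171,-23 \right)} - G = \frac{7 \sqrt{171^{2} + \left(-23\right)^{2}}}{5} - 16281 = \frac{7 \sqrt{29241 + 529}}{5} - 16281 = \frac{7 \sqrt{29770}}{5} - 16281 = -16281 + \frac{7 \sqrt{29770}}{5}$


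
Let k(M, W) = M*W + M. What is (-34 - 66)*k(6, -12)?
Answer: 6600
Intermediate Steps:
k(M, W) = M + M*W
(-34 - 66)*k(6, -12) = (-34 - 66)*(6*(1 - 12)) = -600*(-11) = -100*(-66) = 6600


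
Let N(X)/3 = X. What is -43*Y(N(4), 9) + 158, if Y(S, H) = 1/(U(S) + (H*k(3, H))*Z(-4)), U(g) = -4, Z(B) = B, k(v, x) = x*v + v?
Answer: 171315/1084 ≈ 158.04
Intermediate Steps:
k(v, x) = v + v*x (k(v, x) = v*x + v = v + v*x)
N(X) = 3*X
Y(S, H) = 1/(-4 - 4*H*(3 + 3*H)) (Y(S, H) = 1/(-4 + (H*(3*(1 + H)))*(-4)) = 1/(-4 + (H*(3 + 3*H))*(-4)) = 1/(-4 - 4*H*(3 + 3*H)))
-43*Y(N(4), 9) + 158 = -43/(4*(-1 - 3*9*(1 + 9))) + 158 = -43/(4*(-1 - 3*9*10)) + 158 = -43/(4*(-1 - 270)) + 158 = -43/(4*(-271)) + 158 = -43*(-1)/(4*271) + 158 = -43*(-1/1084) + 158 = 43/1084 + 158 = 171315/1084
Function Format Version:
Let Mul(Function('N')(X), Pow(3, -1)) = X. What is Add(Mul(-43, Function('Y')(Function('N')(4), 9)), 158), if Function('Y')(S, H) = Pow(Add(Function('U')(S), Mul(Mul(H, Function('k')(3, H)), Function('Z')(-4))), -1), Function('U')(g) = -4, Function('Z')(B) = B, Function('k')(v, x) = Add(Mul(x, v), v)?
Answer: Rational(171315, 1084) ≈ 158.04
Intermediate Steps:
Function('k')(v, x) = Add(v, Mul(v, x)) (Function('k')(v, x) = Add(Mul(v, x), v) = Add(v, Mul(v, x)))
Function('N')(X) = Mul(3, X)
Function('Y')(S, H) = Pow(Add(-4, Mul(-4, H, Add(3, Mul(3, H)))), -1) (Function('Y')(S, H) = Pow(Add(-4, Mul(Mul(H, Mul(3, Add(1, H))), -4)), -1) = Pow(Add(-4, Mul(Mul(H, Add(3, Mul(3, H))), -4)), -1) = Pow(Add(-4, Mul(-4, H, Add(3, Mul(3, H)))), -1))
Add(Mul(-43, Function('Y')(Function('N')(4), 9)), 158) = Add(Mul(-43, Mul(Rational(1, 4), Pow(Add(-1, Mul(-3, 9, Add(1, 9))), -1))), 158) = Add(Mul(-43, Mul(Rational(1, 4), Pow(Add(-1, Mul(-3, 9, 10)), -1))), 158) = Add(Mul(-43, Mul(Rational(1, 4), Pow(Add(-1, -270), -1))), 158) = Add(Mul(-43, Mul(Rational(1, 4), Pow(-271, -1))), 158) = Add(Mul(-43, Mul(Rational(1, 4), Rational(-1, 271))), 158) = Add(Mul(-43, Rational(-1, 1084)), 158) = Add(Rational(43, 1084), 158) = Rational(171315, 1084)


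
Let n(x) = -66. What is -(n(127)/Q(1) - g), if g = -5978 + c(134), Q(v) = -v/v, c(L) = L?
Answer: -5910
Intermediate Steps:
Q(v) = -1 (Q(v) = -1*1 = -1)
g = -5844 (g = -5978 + 134 = -5844)
-(n(127)/Q(1) - g) = -(-66/(-1) - 1*(-5844)) = -(-66*(-1) + 5844) = -(66 + 5844) = -1*5910 = -5910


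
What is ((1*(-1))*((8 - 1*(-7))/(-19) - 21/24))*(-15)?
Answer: -3795/152 ≈ -24.967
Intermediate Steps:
((1*(-1))*((8 - 1*(-7))/(-19) - 21/24))*(-15) = -((8 + 7)*(-1/19) - 21*1/24)*(-15) = -(15*(-1/19) - 7/8)*(-15) = -(-15/19 - 7/8)*(-15) = -1*(-253/152)*(-15) = (253/152)*(-15) = -3795/152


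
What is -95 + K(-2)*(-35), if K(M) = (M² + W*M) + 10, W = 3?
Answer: -375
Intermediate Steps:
K(M) = 10 + M² + 3*M (K(M) = (M² + 3*M) + 10 = 10 + M² + 3*M)
-95 + K(-2)*(-35) = -95 + (10 + (-2)² + 3*(-2))*(-35) = -95 + (10 + 4 - 6)*(-35) = -95 + 8*(-35) = -95 - 280 = -375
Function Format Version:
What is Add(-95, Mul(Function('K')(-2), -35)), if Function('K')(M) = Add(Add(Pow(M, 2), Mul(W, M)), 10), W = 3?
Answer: -375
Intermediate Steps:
Function('K')(M) = Add(10, Pow(M, 2), Mul(3, M)) (Function('K')(M) = Add(Add(Pow(M, 2), Mul(3, M)), 10) = Add(10, Pow(M, 2), Mul(3, M)))
Add(-95, Mul(Function('K')(-2), -35)) = Add(-95, Mul(Add(10, Pow(-2, 2), Mul(3, -2)), -35)) = Add(-95, Mul(Add(10, 4, -6), -35)) = Add(-95, Mul(8, -35)) = Add(-95, -280) = -375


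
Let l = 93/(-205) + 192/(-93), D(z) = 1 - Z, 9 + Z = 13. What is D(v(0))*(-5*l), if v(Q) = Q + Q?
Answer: -48009/1271 ≈ -37.773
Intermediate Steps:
Z = 4 (Z = -9 + 13 = 4)
v(Q) = 2*Q
D(z) = -3 (D(z) = 1 - 1*4 = 1 - 4 = -3)
l = -16003/6355 (l = 93*(-1/205) + 192*(-1/93) = -93/205 - 64/31 = -16003/6355 ≈ -2.5182)
D(v(0))*(-5*l) = -(-15)*(-16003)/6355 = -3*16003/1271 = -48009/1271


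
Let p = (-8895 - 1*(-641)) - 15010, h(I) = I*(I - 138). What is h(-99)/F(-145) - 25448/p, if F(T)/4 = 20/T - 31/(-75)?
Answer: 18551093797/870946 ≈ 21300.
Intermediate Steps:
h(I) = I*(-138 + I)
p = -23264 (p = (-8895 + 641) - 15010 = -8254 - 15010 = -23264)
F(T) = 124/75 + 80/T (F(T) = 4*(20/T - 31/(-75)) = 4*(20/T - 31*(-1/75)) = 4*(20/T + 31/75) = 4*(31/75 + 20/T) = 124/75 + 80/T)
h(-99)/F(-145) - 25448/p = (-99*(-138 - 99))/(124/75 + 80/(-145)) - 25448/(-23264) = (-99*(-237))/(124/75 + 80*(-1/145)) - 25448*(-1/23264) = 23463/(124/75 - 16/29) + 3181/2908 = 23463/(2396/2175) + 3181/2908 = 23463*(2175/2396) + 3181/2908 = 51032025/2396 + 3181/2908 = 18551093797/870946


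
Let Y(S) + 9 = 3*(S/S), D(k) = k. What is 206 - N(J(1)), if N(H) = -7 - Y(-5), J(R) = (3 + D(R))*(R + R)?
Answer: 207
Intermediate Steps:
Y(S) = -6 (Y(S) = -9 + 3*(S/S) = -9 + 3*1 = -9 + 3 = -6)
J(R) = 2*R*(3 + R) (J(R) = (3 + R)*(R + R) = (3 + R)*(2*R) = 2*R*(3 + R))
N(H) = -1 (N(H) = -7 - 1*(-6) = -7 + 6 = -1)
206 - N(J(1)) = 206 - 1*(-1) = 206 + 1 = 207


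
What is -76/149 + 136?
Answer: 20188/149 ≈ 135.49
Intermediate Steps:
-76/149 + 136 = 20188/149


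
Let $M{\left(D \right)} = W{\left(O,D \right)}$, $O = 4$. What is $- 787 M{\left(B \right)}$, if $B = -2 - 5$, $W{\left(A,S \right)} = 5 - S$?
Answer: $-9444$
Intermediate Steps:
$B = -7$
$M{\left(D \right)} = 5 - D$
$- 787 M{\left(B \right)} = - 787 \left(5 - -7\right) = - 787 \left(5 + 7\right) = \left(-787\right) 12 = -9444$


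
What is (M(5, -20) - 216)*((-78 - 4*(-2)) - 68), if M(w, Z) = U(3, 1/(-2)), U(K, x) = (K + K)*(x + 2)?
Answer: 28566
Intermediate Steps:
U(K, x) = 2*K*(2 + x) (U(K, x) = (2*K)*(2 + x) = 2*K*(2 + x))
M(w, Z) = 9 (M(w, Z) = 2*3*(2 + 1/(-2)) = 2*3*(2 - 1/2) = 2*3*(3/2) = 9)
(M(5, -20) - 216)*((-78 - 4*(-2)) - 68) = (9 - 216)*((-78 - 4*(-2)) - 68) = -207*((-78 + 8) - 68) = -207*(-70 - 68) = -207*(-138) = 28566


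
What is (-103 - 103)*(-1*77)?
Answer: 15862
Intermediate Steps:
(-103 - 103)*(-1*77) = -206*(-77) = 15862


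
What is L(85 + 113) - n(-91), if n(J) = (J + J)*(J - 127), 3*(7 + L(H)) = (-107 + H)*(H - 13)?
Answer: -102214/3 ≈ -34071.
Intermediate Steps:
L(H) = -7 + (-107 + H)*(-13 + H)/3 (L(H) = -7 + ((-107 + H)*(H - 13))/3 = -7 + ((-107 + H)*(-13 + H))/3 = -7 + (-107 + H)*(-13 + H)/3)
n(J) = 2*J*(-127 + J) (n(J) = (2*J)*(-127 + J) = 2*J*(-127 + J))
L(85 + 113) - n(-91) = (1370/3 - 40*(85 + 113) + (85 + 113)²/3) - 2*(-91)*(-127 - 91) = (1370/3 - 40*198 + (⅓)*198²) - 2*(-91)*(-218) = (1370/3 - 7920 + (⅓)*39204) - 1*39676 = (1370/3 - 7920 + 13068) - 39676 = 16814/3 - 39676 = -102214/3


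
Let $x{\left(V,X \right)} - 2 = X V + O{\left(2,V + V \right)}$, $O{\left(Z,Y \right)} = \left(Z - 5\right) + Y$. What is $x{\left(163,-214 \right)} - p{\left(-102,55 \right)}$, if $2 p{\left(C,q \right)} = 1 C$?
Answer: $-34506$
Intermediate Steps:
$p{\left(C,q \right)} = \frac{C}{2}$ ($p{\left(C,q \right)} = \frac{1 C}{2} = \frac{C}{2}$)
$O{\left(Z,Y \right)} = -5 + Y + Z$ ($O{\left(Z,Y \right)} = \left(-5 + Z\right) + Y = -5 + Y + Z$)
$x{\left(V,X \right)} = -1 + 2 V + V X$ ($x{\left(V,X \right)} = 2 + \left(X V + \left(-5 + \left(V + V\right) + 2\right)\right) = 2 + \left(V X + \left(-5 + 2 V + 2\right)\right) = 2 + \left(V X + \left(-3 + 2 V\right)\right) = 2 + \left(-3 + 2 V + V X\right) = -1 + 2 V + V X$)
$x{\left(163,-214 \right)} - p{\left(-102,55 \right)} = \left(-1 + 2 \cdot 163 + 163 \left(-214\right)\right) - \frac{1}{2} \left(-102\right) = \left(-1 + 326 - 34882\right) - -51 = -34557 + 51 = -34506$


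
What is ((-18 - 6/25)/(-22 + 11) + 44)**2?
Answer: 157653136/75625 ≈ 2084.7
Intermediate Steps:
((-18 - 6/25)/(-22 + 11) + 44)**2 = ((-18 - 6*1/25)/(-11) + 44)**2 = ((-18 - 6/25)*(-1/11) + 44)**2 = (-456/25*(-1/11) + 44)**2 = (456/275 + 44)**2 = (12556/275)**2 = 157653136/75625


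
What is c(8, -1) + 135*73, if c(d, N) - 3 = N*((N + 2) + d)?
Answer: 9849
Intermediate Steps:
c(d, N) = 3 + N*(2 + N + d) (c(d, N) = 3 + N*((N + 2) + d) = 3 + N*((2 + N) + d) = 3 + N*(2 + N + d))
c(8, -1) + 135*73 = (3 + (-1)**2 + 2*(-1) - 1*8) + 135*73 = (3 + 1 - 2 - 8) + 9855 = -6 + 9855 = 9849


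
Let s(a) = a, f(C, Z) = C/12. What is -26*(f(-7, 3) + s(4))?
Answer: -533/6 ≈ -88.833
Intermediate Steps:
f(C, Z) = C/12 (f(C, Z) = C*(1/12) = C/12)
-26*(f(-7, 3) + s(4)) = -26*((1/12)*(-7) + 4) = -26*(-7/12 + 4) = -26*41/12 = -533/6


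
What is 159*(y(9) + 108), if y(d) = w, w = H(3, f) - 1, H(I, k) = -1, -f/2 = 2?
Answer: 16854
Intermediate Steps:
f = -4 (f = -2*2 = -4)
w = -2 (w = -1 - 1 = -2)
y(d) = -2
159*(y(9) + 108) = 159*(-2 + 108) = 159*106 = 16854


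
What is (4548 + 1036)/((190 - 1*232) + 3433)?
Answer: 5584/3391 ≈ 1.6467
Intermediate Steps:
(4548 + 1036)/((190 - 1*232) + 3433) = 5584/((190 - 232) + 3433) = 5584/(-42 + 3433) = 5584/3391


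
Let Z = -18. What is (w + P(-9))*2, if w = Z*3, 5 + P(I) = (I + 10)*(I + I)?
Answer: -154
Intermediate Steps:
P(I) = -5 + 2*I*(10 + I) (P(I) = -5 + (I + 10)*(I + I) = -5 + (10 + I)*(2*I) = -5 + 2*I*(10 + I))
w = -54 (w = -18*3 = -54)
(w + P(-9))*2 = (-54 + (-5 + 2*(-9)² + 20*(-9)))*2 = (-54 + (-5 + 2*81 - 180))*2 = (-54 + (-5 + 162 - 180))*2 = (-54 - 23)*2 = -77*2 = -154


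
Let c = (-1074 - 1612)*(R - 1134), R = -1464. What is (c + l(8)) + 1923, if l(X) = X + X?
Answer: 6980167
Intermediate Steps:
c = 6978228 (c = (-1074 - 1612)*(-1464 - 1134) = -2686*(-2598) = 6978228)
l(X) = 2*X
(c + l(8)) + 1923 = (6978228 + 2*8) + 1923 = (6978228 + 16) + 1923 = 6978244 + 1923 = 6980167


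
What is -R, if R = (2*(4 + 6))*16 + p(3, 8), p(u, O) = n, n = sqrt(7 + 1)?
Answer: -320 - 2*sqrt(2) ≈ -322.83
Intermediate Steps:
n = 2*sqrt(2) (n = sqrt(8) = 2*sqrt(2) ≈ 2.8284)
p(u, O) = 2*sqrt(2)
R = 320 + 2*sqrt(2) (R = (2*(4 + 6))*16 + 2*sqrt(2) = (2*10)*16 + 2*sqrt(2) = 20*16 + 2*sqrt(2) = 320 + 2*sqrt(2) ≈ 322.83)
-R = -(320 + 2*sqrt(2)) = -320 - 2*sqrt(2)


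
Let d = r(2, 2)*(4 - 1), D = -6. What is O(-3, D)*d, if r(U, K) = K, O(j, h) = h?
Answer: -36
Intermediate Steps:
d = 6 (d = 2*(4 - 1) = 2*3 = 6)
O(-3, D)*d = -6*6 = -36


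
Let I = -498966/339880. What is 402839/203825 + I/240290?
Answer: 657993296833157/332926797837800 ≈ 1.9764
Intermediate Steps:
I = -249483/169940 (I = -498966*1/339880 = -249483/169940 ≈ -1.4681)
402839/203825 + I/240290 = 402839/203825 - 249483/169940/240290 = 402839*(1/203825) - 249483/169940*1/240290 = 402839/203825 - 249483/40834882600 = 657993296833157/332926797837800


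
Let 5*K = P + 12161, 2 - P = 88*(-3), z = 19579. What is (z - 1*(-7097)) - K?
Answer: 120953/5 ≈ 24191.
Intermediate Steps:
P = 266 (P = 2 - 88*(-3) = 2 - 1*(-264) = 2 + 264 = 266)
K = 12427/5 (K = (266 + 12161)/5 = (⅕)*12427 = 12427/5 ≈ 2485.4)
(z - 1*(-7097)) - K = (19579 - 1*(-7097)) - 1*12427/5 = (19579 + 7097) - 12427/5 = 26676 - 12427/5 = 120953/5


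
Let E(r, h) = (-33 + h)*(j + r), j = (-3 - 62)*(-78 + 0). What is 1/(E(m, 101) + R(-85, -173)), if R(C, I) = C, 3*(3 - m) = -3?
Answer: 1/344947 ≈ 2.8990e-6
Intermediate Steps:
m = 4 (m = 3 - ⅓*(-3) = 3 + 1 = 4)
j = 5070 (j = -65*(-78) = 5070)
E(r, h) = (-33 + h)*(5070 + r)
1/(E(m, 101) + R(-85, -173)) = 1/((-167310 - 33*4 + 5070*101 + 101*4) - 85) = 1/((-167310 - 132 + 512070 + 404) - 85) = 1/(345032 - 85) = 1/344947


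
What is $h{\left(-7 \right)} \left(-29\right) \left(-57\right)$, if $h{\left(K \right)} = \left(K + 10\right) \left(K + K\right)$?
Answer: $-69426$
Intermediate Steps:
$h{\left(K \right)} = 2 K \left(10 + K\right)$ ($h{\left(K \right)} = \left(10 + K\right) 2 K = 2 K \left(10 + K\right)$)
$h{\left(-7 \right)} \left(-29\right) \left(-57\right) = 2 \left(-7\right) \left(10 - 7\right) \left(-29\right) \left(-57\right) = 2 \left(-7\right) 3 \left(-29\right) \left(-57\right) = \left(-42\right) \left(-29\right) \left(-57\right) = 1218 \left(-57\right) = -69426$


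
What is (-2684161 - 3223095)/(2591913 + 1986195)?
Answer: -1476814/1144527 ≈ -1.2903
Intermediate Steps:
(-2684161 - 3223095)/(2591913 + 1986195) = -5907256/4578108 = -5907256*1/4578108 = -1476814/1144527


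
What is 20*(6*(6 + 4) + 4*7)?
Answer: 1760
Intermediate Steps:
20*(6*(6 + 4) + 4*7) = 20*(6*10 + 28) = 20*(60 + 28) = 20*88 = 1760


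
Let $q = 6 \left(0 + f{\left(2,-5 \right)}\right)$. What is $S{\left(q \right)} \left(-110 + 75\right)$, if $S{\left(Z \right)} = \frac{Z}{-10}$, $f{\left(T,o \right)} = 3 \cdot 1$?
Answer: $63$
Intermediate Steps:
$f{\left(T,o \right)} = 3$
$q = 18$ ($q = 6 \left(0 + 3\right) = 6 \cdot 3 = 18$)
$S{\left(Z \right)} = - \frac{Z}{10}$ ($S{\left(Z \right)} = Z \left(- \frac{1}{10}\right) = - \frac{Z}{10}$)
$S{\left(q \right)} \left(-110 + 75\right) = \left(- \frac{1}{10}\right) 18 \left(-110 + 75\right) = \left(- \frac{9}{5}\right) \left(-35\right) = 63$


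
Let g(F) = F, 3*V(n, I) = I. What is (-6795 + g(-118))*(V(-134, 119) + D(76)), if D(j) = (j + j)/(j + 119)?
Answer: -18174277/65 ≈ -2.7960e+5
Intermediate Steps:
D(j) = 2*j/(119 + j) (D(j) = (2*j)/(119 + j) = 2*j/(119 + j))
V(n, I) = I/3
(-6795 + g(-118))*(V(-134, 119) + D(76)) = (-6795 - 118)*((⅓)*119 + 2*76/(119 + 76)) = -6913*(119/3 + 2*76/195) = -6913*(119/3 + 2*76*(1/195)) = -6913*(119/3 + 152/195) = -6913*2629/65 = -18174277/65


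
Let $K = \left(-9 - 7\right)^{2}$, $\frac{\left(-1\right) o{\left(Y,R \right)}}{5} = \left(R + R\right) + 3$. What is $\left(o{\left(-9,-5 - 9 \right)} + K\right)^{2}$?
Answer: $145161$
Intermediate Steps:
$o{\left(Y,R \right)} = -15 - 10 R$ ($o{\left(Y,R \right)} = - 5 \left(\left(R + R\right) + 3\right) = - 5 \left(2 R + 3\right) = - 5 \left(3 + 2 R\right) = -15 - 10 R$)
$K = 256$ ($K = \left(-16\right)^{2} = 256$)
$\left(o{\left(-9,-5 - 9 \right)} + K\right)^{2} = \left(\left(-15 - 10 \left(-5 - 9\right)\right) + 256\right)^{2} = \left(\left(-15 - -140\right) + 256\right)^{2} = \left(\left(-15 + 140\right) + 256\right)^{2} = \left(125 + 256\right)^{2} = 381^{2} = 145161$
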